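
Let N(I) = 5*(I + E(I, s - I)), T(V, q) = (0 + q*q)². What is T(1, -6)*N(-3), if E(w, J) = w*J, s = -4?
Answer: 0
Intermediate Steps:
T(V, q) = q⁴ (T(V, q) = (0 + q²)² = (q²)² = q⁴)
E(w, J) = J*w
N(I) = 5*I + 5*I*(-4 - I) (N(I) = 5*(I + (-4 - I)*I) = 5*(I + I*(-4 - I)) = 5*I + 5*I*(-4 - I))
T(1, -6)*N(-3) = (-6)⁴*(5*(-3)*(-3 - 1*(-3))) = 1296*(5*(-3)*(-3 + 3)) = 1296*(5*(-3)*0) = 1296*0 = 0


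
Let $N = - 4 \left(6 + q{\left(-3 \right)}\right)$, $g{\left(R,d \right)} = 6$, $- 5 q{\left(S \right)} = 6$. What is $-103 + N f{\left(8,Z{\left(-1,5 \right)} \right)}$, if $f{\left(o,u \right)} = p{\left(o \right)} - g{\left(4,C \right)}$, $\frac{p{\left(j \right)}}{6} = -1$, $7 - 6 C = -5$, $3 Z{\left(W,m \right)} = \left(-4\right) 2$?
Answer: $\frac{637}{5} \approx 127.4$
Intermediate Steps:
$Z{\left(W,m \right)} = - \frac{8}{3}$ ($Z{\left(W,m \right)} = \frac{\left(-4\right) 2}{3} = \frac{1}{3} \left(-8\right) = - \frac{8}{3}$)
$C = 2$ ($C = \frac{7}{6} - - \frac{5}{6} = \frac{7}{6} + \frac{5}{6} = 2$)
$q{\left(S \right)} = - \frac{6}{5}$ ($q{\left(S \right)} = \left(- \frac{1}{5}\right) 6 = - \frac{6}{5}$)
$p{\left(j \right)} = -6$ ($p{\left(j \right)} = 6 \left(-1\right) = -6$)
$N = - \frac{96}{5}$ ($N = - 4 \left(6 - \frac{6}{5}\right) = \left(-4\right) \frac{24}{5} = - \frac{96}{5} \approx -19.2$)
$f{\left(o,u \right)} = -12$ ($f{\left(o,u \right)} = -6 - 6 = -12$)
$-103 + N f{\left(8,Z{\left(-1,5 \right)} \right)} = -103 - - \frac{1152}{5} = -103 + \frac{1152}{5} = \frac{637}{5}$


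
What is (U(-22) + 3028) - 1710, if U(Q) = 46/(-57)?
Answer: 75080/57 ≈ 1317.2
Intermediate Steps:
U(Q) = -46/57 (U(Q) = 46*(-1/57) = -46/57)
(U(-22) + 3028) - 1710 = (-46/57 + 3028) - 1710 = 172550/57 - 1710 = 75080/57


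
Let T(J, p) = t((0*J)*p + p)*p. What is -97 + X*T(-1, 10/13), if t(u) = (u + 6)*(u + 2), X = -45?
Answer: -1638709/2197 ≈ -745.88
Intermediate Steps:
t(u) = (2 + u)*(6 + u) (t(u) = (6 + u)*(2 + u) = (2 + u)*(6 + u))
T(J, p) = p*(12 + p**2 + 8*p) (T(J, p) = (12 + ((0*J)*p + p)**2 + 8*((0*J)*p + p))*p = (12 + (0*p + p)**2 + 8*(0*p + p))*p = (12 + (0 + p)**2 + 8*(0 + p))*p = (12 + p**2 + 8*p)*p = p*(12 + p**2 + 8*p))
-97 + X*T(-1, 10/13) = -97 - 45*10/13*(12 + (10/13)**2 + 8*(10/13)) = -97 - 45*10*(1/13)*(12 + (10*(1/13))**2 + 8*(10*(1/13))) = -97 - 450*(12 + (10/13)**2 + 8*(10/13))/13 = -97 - 450*(12 + 100/169 + 80/13)/13 = -97 - 450*3168/(13*169) = -97 - 45*31680/2197 = -97 - 1425600/2197 = -1638709/2197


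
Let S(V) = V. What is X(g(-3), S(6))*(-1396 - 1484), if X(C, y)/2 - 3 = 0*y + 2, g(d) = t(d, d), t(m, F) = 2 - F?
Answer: -28800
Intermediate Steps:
g(d) = 2 - d
X(C, y) = 10 (X(C, y) = 6 + 2*(0*y + 2) = 6 + 2*(0 + 2) = 6 + 2*2 = 6 + 4 = 10)
X(g(-3), S(6))*(-1396 - 1484) = 10*(-1396 - 1484) = 10*(-2880) = -28800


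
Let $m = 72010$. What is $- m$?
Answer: $-72010$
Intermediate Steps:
$- m = \left(-1\right) 72010 = -72010$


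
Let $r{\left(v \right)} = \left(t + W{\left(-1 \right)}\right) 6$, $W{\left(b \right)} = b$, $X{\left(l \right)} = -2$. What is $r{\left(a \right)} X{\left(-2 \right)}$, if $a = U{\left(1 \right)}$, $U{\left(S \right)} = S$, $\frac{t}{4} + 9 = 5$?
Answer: $204$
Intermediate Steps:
$t = -16$ ($t = -36 + 4 \cdot 5 = -36 + 20 = -16$)
$a = 1$
$r{\left(v \right)} = -102$ ($r{\left(v \right)} = \left(-16 - 1\right) 6 = \left(-17\right) 6 = -102$)
$r{\left(a \right)} X{\left(-2 \right)} = \left(-102\right) \left(-2\right) = 204$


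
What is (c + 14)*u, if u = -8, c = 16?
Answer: -240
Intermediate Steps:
(c + 14)*u = (16 + 14)*(-8) = 30*(-8) = -240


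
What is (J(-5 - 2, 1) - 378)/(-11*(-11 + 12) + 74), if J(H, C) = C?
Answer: -377/63 ≈ -5.9841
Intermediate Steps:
(J(-5 - 2, 1) - 378)/(-11*(-11 + 12) + 74) = (1 - 378)/(-11*(-11 + 12) + 74) = -377/(-11*1 + 74) = -377/(-11 + 74) = -377/63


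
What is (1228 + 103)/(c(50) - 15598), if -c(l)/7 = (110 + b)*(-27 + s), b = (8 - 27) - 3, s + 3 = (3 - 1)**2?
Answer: 121/38 ≈ 3.1842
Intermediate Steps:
s = 1 (s = -3 + (3 - 1)**2 = -3 + 2**2 = -3 + 4 = 1)
b = -22 (b = -19 - 3 = -22)
c(l) = 16016 (c(l) = -7*(110 - 22)*(-27 + 1) = -616*(-26) = -7*(-2288) = 16016)
(1228 + 103)/(c(50) - 15598) = (1228 + 103)/(16016 - 15598) = 1331/418 = 1331*(1/418) = 121/38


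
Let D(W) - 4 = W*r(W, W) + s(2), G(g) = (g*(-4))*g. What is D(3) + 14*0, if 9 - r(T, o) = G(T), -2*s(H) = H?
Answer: 138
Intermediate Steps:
s(H) = -H/2
G(g) = -4*g² (G(g) = (-4*g)*g = -4*g²)
r(T, o) = 9 + 4*T² (r(T, o) = 9 - (-4)*T² = 9 + 4*T²)
D(W) = 3 + W*(9 + 4*W²) (D(W) = 4 + (W*(9 + 4*W²) - ½*2) = 4 + (W*(9 + 4*W²) - 1) = 4 + (-1 + W*(9 + 4*W²)) = 3 + W*(9 + 4*W²))
D(3) + 14*0 = (3 + 3*(9 + 4*3²)) + 14*0 = (3 + 3*(9 + 4*9)) + 0 = (3 + 3*(9 + 36)) + 0 = (3 + 3*45) + 0 = (3 + 135) + 0 = 138 + 0 = 138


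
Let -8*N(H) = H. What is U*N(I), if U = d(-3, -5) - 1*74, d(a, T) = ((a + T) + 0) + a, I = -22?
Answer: -935/4 ≈ -233.75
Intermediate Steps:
d(a, T) = T + 2*a (d(a, T) = ((T + a) + 0) + a = (T + a) + a = T + 2*a)
N(H) = -H/8
U = -85 (U = (-5 + 2*(-3)) - 1*74 = (-5 - 6) - 74 = -11 - 74 = -85)
U*N(I) = -(-85)*(-22)/8 = -85*11/4 = -935/4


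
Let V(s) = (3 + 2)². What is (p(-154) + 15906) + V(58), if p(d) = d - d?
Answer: 15931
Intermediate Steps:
p(d) = 0
V(s) = 25 (V(s) = 5² = 25)
(p(-154) + 15906) + V(58) = (0 + 15906) + 25 = 15906 + 25 = 15931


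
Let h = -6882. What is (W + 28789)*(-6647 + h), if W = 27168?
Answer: -757042253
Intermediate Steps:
(W + 28789)*(-6647 + h) = (27168 + 28789)*(-6647 - 6882) = 55957*(-13529) = -757042253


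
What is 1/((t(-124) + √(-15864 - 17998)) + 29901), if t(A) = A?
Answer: 29777/886703591 - I*√33862/886703591 ≈ 3.3582e-5 - 2.0753e-7*I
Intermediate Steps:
1/((t(-124) + √(-15864 - 17998)) + 29901) = 1/((-124 + √(-15864 - 17998)) + 29901) = 1/((-124 + √(-33862)) + 29901) = 1/((-124 + I*√33862) + 29901) = 1/(29777 + I*√33862)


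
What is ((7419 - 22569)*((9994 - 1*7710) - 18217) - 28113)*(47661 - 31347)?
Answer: 3937495438818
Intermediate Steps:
((7419 - 22569)*((9994 - 1*7710) - 18217) - 28113)*(47661 - 31347) = (-15150*((9994 - 7710) - 18217) - 28113)*16314 = (-15150*(2284 - 18217) - 28113)*16314 = (-15150*(-15933) - 28113)*16314 = (241384950 - 28113)*16314 = 241356837*16314 = 3937495438818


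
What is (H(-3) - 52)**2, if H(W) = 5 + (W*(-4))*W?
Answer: 6889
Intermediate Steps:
H(W) = 5 - 4*W**2 (H(W) = 5 + (-4*W)*W = 5 - 4*W**2)
(H(-3) - 52)**2 = ((5 - 4*(-3)**2) - 52)**2 = ((5 - 4*9) - 52)**2 = ((5 - 36) - 52)**2 = (-31 - 52)**2 = (-83)**2 = 6889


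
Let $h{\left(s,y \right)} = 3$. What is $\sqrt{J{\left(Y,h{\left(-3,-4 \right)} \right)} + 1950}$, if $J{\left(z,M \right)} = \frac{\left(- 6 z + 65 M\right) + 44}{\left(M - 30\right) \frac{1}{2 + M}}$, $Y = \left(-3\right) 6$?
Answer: $\frac{\sqrt{152745}}{9} \approx 43.425$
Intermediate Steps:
$Y = -18$
$J{\left(z,M \right)} = \frac{\left(2 + M\right) \left(44 - 6 z + 65 M\right)}{-30 + M}$ ($J{\left(z,M \right)} = \frac{44 - 6 z + 65 M}{\left(-30 + M\right) \frac{1}{2 + M}} = \frac{44 - 6 z + 65 M}{\frac{1}{2 + M} \left(-30 + M\right)} = \left(44 - 6 z + 65 M\right) \frac{2 + M}{-30 + M} = \frac{\left(2 + M\right) \left(44 - 6 z + 65 M\right)}{-30 + M}$)
$\sqrt{J{\left(Y,h{\left(-3,-4 \right)} \right)} + 1950} = \sqrt{\frac{88 - -216 + 65 \cdot 3^{2} + 174 \cdot 3 - 18 \left(-18\right)}{-30 + 3} + 1950} = \sqrt{\frac{88 + 216 + 65 \cdot 9 + 522 + 324}{-27} + 1950} = \sqrt{- \frac{88 + 216 + 585 + 522 + 324}{27} + 1950} = \sqrt{\left(- \frac{1}{27}\right) 1735 + 1950} = \sqrt{- \frac{1735}{27} + 1950} = \sqrt{\frac{50915}{27}} = \frac{\sqrt{152745}}{9}$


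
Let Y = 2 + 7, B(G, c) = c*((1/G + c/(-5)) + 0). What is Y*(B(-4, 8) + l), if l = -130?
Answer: -6516/5 ≈ -1303.2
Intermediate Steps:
B(G, c) = c*(1/G - c/5) (B(G, c) = c*((1/G + c*(-⅕)) + 0) = c*((1/G - c/5) + 0) = c*(1/G - c/5))
Y = 9
Y*(B(-4, 8) + l) = 9*((-⅕*8² + 8/(-4)) - 130) = 9*((-⅕*64 + 8*(-¼)) - 130) = 9*((-64/5 - 2) - 130) = 9*(-74/5 - 130) = 9*(-724/5) = -6516/5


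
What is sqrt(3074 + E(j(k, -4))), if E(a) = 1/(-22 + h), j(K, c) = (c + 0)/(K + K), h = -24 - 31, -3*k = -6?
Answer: sqrt(18225669)/77 ≈ 55.444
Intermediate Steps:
k = 2 (k = -1/3*(-6) = 2)
h = -55
j(K, c) = c/(2*K) (j(K, c) = c/((2*K)) = c*(1/(2*K)) = c/(2*K))
E(a) = -1/77 (E(a) = 1/(-22 - 55) = 1/(-77) = -1/77)
sqrt(3074 + E(j(k, -4))) = sqrt(3074 - 1/77) = sqrt(236697/77) = sqrt(18225669)/77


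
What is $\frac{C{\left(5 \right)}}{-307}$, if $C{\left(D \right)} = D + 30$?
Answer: $- \frac{35}{307} \approx -0.11401$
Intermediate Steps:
$C{\left(D \right)} = 30 + D$
$\frac{C{\left(5 \right)}}{-307} = \frac{30 + 5}{-307} = 35 \left(- \frac{1}{307}\right) = - \frac{35}{307}$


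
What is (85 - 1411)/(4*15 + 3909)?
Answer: -442/1323 ≈ -0.33409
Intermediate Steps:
(85 - 1411)/(4*15 + 3909) = -1326/(60 + 3909) = -1326/3969 = -1326*1/3969 = -442/1323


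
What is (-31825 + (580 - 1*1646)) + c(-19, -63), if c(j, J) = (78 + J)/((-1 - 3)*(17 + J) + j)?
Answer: -361800/11 ≈ -32891.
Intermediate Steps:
c(j, J) = (78 + J)/(-68 + j - 4*J) (c(j, J) = (78 + J)/(-4*(17 + J) + j) = (78 + J)/((-68 - 4*J) + j) = (78 + J)/(-68 + j - 4*J))
(-31825 + (580 - 1*1646)) + c(-19, -63) = (-31825 + (580 - 1*1646)) + (78 - 63)/(-68 - 19 - 4*(-63)) = (-31825 + (580 - 1646)) + 15/(-68 - 19 + 252) = (-31825 - 1066) + 15/165 = -32891 + (1/165)*15 = -32891 + 1/11 = -361800/11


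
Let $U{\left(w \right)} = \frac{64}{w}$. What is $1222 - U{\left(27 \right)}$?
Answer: $\frac{32930}{27} \approx 1219.6$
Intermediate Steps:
$1222 - U{\left(27 \right)} = 1222 - \frac{64}{27} = \frac{32930}{27}$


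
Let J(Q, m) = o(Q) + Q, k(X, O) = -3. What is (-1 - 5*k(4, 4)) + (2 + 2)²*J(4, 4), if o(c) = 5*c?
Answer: 398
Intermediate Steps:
J(Q, m) = 6*Q (J(Q, m) = 5*Q + Q = 6*Q)
(-1 - 5*k(4, 4)) + (2 + 2)²*J(4, 4) = (-1 - 5*(-3)) + (2 + 2)²*(6*4) = (-1 + 15) + 4²*24 = 14 + 16*24 = 14 + 384 = 398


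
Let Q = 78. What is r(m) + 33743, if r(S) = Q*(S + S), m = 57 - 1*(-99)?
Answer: 58079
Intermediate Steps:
m = 156 (m = 57 + 99 = 156)
r(S) = 156*S (r(S) = 78*(S + S) = 78*(2*S) = 156*S)
r(m) + 33743 = 156*156 + 33743 = 24336 + 33743 = 58079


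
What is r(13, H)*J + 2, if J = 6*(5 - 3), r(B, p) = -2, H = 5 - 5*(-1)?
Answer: -22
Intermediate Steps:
H = 10 (H = 5 + 5 = 10)
J = 12 (J = 6*2 = 12)
r(13, H)*J + 2 = -2*12 + 2 = -24 + 2 = -22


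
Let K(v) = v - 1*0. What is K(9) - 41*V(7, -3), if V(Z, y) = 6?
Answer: -237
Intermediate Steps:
K(v) = v (K(v) = v + 0 = v)
K(9) - 41*V(7, -3) = 9 - 41*6 = 9 - 246 = -237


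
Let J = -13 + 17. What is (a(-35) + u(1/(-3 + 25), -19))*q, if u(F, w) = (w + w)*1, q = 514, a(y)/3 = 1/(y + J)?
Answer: -607034/31 ≈ -19582.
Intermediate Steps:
J = 4
a(y) = 3/(4 + y) (a(y) = 3/(y + 4) = 3/(4 + y))
u(F, w) = 2*w (u(F, w) = (2*w)*1 = 2*w)
(a(-35) + u(1/(-3 + 25), -19))*q = (3/(4 - 35) + 2*(-19))*514 = (3/(-31) - 38)*514 = (3*(-1/31) - 38)*514 = (-3/31 - 38)*514 = -1181/31*514 = -607034/31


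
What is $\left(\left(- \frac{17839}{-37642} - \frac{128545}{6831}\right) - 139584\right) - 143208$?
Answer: $- \frac{6610884667115}{23375682} \approx -2.8281 \cdot 10^{5}$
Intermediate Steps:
$\left(\left(- \frac{17839}{-37642} - \frac{128545}{6831}\right) - 139584\right) - 143208 = \left(\left(\left(-17839\right) \left(- \frac{1}{37642}\right) - \frac{128545}{6831}\right) - 139584\right) - 143208 = \left(\left(\frac{17839}{37642} - \frac{128545}{6831}\right) - 139584\right) - 143208 = \left(- \frac{428802971}{23375682} - 139584\right) - 143208 = - \frac{3263299999259}{23375682} - 143208 = - \frac{6610884667115}{23375682}$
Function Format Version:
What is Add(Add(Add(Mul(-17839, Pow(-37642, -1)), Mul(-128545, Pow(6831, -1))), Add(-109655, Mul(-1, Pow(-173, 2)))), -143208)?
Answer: Rational(-6610884667115, 23375682) ≈ -2.8281e+5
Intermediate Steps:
Add(Add(Add(Mul(-17839, Pow(-37642, -1)), Mul(-128545, Pow(6831, -1))), Add(-109655, Mul(-1, Pow(-173, 2)))), -143208) = Add(Add(Add(Mul(-17839, Rational(-1, 37642)), Mul(-128545, Rational(1, 6831))), Add(-109655, Mul(-1, 29929))), -143208) = Add(Add(Add(Rational(17839, 37642), Rational(-128545, 6831)), Add(-109655, -29929)), -143208) = Add(Add(Rational(-428802971, 23375682), -139584), -143208) = Add(Rational(-3263299999259, 23375682), -143208) = Rational(-6610884667115, 23375682)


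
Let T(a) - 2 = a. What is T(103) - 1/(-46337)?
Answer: 4865386/46337 ≈ 105.00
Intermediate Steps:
T(a) = 2 + a
T(103) - 1/(-46337) = (2 + 103) - 1/(-46337) = 105 - 1*(-1/46337) = 105 + 1/46337 = 4865386/46337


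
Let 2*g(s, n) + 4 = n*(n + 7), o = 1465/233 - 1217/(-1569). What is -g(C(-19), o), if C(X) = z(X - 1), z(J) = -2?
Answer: -6370352055647/133646542929 ≈ -47.666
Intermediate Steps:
C(X) = -2
o = 2582146/365577 (o = 1465*(1/233) - 1217*(-1/1569) = 1465/233 + 1217/1569 = 2582146/365577 ≈ 7.0632)
g(s, n) = -2 + n*(7 + n)/2 (g(s, n) = -2 + (n*(n + 7))/2 = -2 + (n*(7 + n))/2 = -2 + n*(7 + n)/2)
-g(C(-19), o) = -(-2 + (2582146/365577)²/2 + (7/2)*(2582146/365577)) = -(-2 + (½)*(6667477965316/133646542929) + 9037511/365577) = -(-2 + 3333738982658/133646542929 + 9037511/365577) = -1*6370352055647/133646542929 = -6370352055647/133646542929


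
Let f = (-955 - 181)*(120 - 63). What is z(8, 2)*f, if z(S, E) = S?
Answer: -518016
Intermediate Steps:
f = -64752 (f = -1136*57 = -64752)
z(8, 2)*f = 8*(-64752) = -518016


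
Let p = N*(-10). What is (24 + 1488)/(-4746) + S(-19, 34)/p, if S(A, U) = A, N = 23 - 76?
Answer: -21227/59890 ≈ -0.35443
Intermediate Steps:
N = -53
p = 530 (p = -53*(-10) = 530)
(24 + 1488)/(-4746) + S(-19, 34)/p = (24 + 1488)/(-4746) - 19/530 = 1512*(-1/4746) - 19*1/530 = -36/113 - 19/530 = -21227/59890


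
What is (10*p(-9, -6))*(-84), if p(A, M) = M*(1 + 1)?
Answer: 10080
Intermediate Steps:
p(A, M) = 2*M (p(A, M) = M*2 = 2*M)
(10*p(-9, -6))*(-84) = (10*(2*(-6)))*(-84) = (10*(-12))*(-84) = -120*(-84) = 10080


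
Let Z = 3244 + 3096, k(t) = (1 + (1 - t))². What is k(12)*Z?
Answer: 634000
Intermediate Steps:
k(t) = (2 - t)²
Z = 6340
k(12)*Z = (-2 + 12)²*6340 = 10²*6340 = 100*6340 = 634000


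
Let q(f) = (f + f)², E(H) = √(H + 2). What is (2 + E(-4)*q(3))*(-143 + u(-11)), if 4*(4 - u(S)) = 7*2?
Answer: -285 - 5130*I*√2 ≈ -285.0 - 7254.9*I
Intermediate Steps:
E(H) = √(2 + H)
u(S) = ½ (u(S) = 4 - 7*2/4 = 4 - ¼*14 = 4 - 7/2 = ½)
q(f) = 4*f² (q(f) = (2*f)² = 4*f²)
(2 + E(-4)*q(3))*(-143 + u(-11)) = (2 + √(2 - 4)*(4*3²))*(-143 + ½) = (2 + √(-2)*(4*9))*(-285/2) = (2 + (I*√2)*36)*(-285/2) = (2 + 36*I*√2)*(-285/2) = -285 - 5130*I*√2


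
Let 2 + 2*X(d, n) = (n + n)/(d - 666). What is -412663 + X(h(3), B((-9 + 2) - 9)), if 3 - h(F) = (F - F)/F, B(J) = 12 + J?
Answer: -273596228/663 ≈ -4.1266e+5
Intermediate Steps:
h(F) = 3 (h(F) = 3 - (F - F)/F = 3 - 0/F = 3 - 1*0 = 3 + 0 = 3)
X(d, n) = -1 + n/(-666 + d) (X(d, n) = -1 + ((n + n)/(d - 666))/2 = -1 + ((2*n)/(-666 + d))/2 = -1 + (2*n/(-666 + d))/2 = -1 + n/(-666 + d))
-412663 + X(h(3), B((-9 + 2) - 9)) = -412663 + (666 + (12 + ((-9 + 2) - 9)) - 1*3)/(-666 + 3) = -412663 + (666 + (12 + (-7 - 9)) - 3)/(-663) = -412663 - (666 + (12 - 16) - 3)/663 = -412663 - (666 - 4 - 3)/663 = -412663 - 1/663*659 = -412663 - 659/663 = -273596228/663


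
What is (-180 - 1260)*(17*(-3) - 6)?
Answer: 82080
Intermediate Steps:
(-180 - 1260)*(17*(-3) - 6) = -1440*(-51 - 6) = -1440*(-57) = 82080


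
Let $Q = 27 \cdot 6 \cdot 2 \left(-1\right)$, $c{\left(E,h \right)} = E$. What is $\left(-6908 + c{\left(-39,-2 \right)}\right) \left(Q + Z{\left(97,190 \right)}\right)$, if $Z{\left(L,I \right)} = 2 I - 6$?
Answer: $-347350$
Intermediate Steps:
$Z{\left(L,I \right)} = -6 + 2 I$
$Q = -324$ ($Q = 162 \left(-2\right) = -324$)
$\left(-6908 + c{\left(-39,-2 \right)}\right) \left(Q + Z{\left(97,190 \right)}\right) = \left(-6908 - 39\right) \left(-324 + \left(-6 + 2 \cdot 190\right)\right) = - 6947 \left(-324 + \left(-6 + 380\right)\right) = - 6947 \left(-324 + 374\right) = \left(-6947\right) 50 = -347350$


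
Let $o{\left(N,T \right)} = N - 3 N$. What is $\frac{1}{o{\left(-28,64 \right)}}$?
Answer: $\frac{1}{56} \approx 0.017857$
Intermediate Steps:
$o{\left(N,T \right)} = - 2 N$
$\frac{1}{o{\left(-28,64 \right)}} = \frac{1}{\left(-2\right) \left(-28\right)} = \frac{1}{56}$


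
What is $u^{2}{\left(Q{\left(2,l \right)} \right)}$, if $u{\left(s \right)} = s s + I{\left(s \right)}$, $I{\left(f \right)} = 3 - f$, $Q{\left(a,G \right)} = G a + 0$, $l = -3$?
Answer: $2025$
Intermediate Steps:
$Q{\left(a,G \right)} = G a$
$u{\left(s \right)} = 3 + s^{2} - s$ ($u{\left(s \right)} = s s - \left(-3 + s\right) = s^{2} - \left(-3 + s\right) = 3 + s^{2} - s$)
$u^{2}{\left(Q{\left(2,l \right)} \right)} = \left(3 + \left(\left(-3\right) 2\right)^{2} - \left(-3\right) 2\right)^{2} = \left(3 + \left(-6\right)^{2} - -6\right)^{2} = \left(3 + 36 + 6\right)^{2} = 45^{2} = 2025$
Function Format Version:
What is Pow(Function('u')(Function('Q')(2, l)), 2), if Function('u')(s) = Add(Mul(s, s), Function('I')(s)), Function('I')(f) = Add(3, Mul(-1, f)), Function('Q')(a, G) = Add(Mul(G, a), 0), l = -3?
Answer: 2025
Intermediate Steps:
Function('Q')(a, G) = Mul(G, a)
Function('u')(s) = Add(3, Pow(s, 2), Mul(-1, s)) (Function('u')(s) = Add(Mul(s, s), Add(3, Mul(-1, s))) = Add(Pow(s, 2), Add(3, Mul(-1, s))) = Add(3, Pow(s, 2), Mul(-1, s)))
Pow(Function('u')(Function('Q')(2, l)), 2) = Pow(Add(3, Pow(Mul(-3, 2), 2), Mul(-1, Mul(-3, 2))), 2) = Pow(Add(3, Pow(-6, 2), Mul(-1, -6)), 2) = Pow(Add(3, 36, 6), 2) = Pow(45, 2) = 2025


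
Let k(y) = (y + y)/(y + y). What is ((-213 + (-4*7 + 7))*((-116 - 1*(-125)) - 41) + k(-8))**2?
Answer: 56085121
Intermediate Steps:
k(y) = 1 (k(y) = (2*y)/((2*y)) = (2*y)*(1/(2*y)) = 1)
((-213 + (-4*7 + 7))*((-116 - 1*(-125)) - 41) + k(-8))**2 = ((-213 + (-4*7 + 7))*((-116 - 1*(-125)) - 41) + 1)**2 = ((-213 + (-28 + 7))*((-116 + 125) - 41) + 1)**2 = ((-213 - 21)*(9 - 41) + 1)**2 = (-234*(-32) + 1)**2 = (7488 + 1)**2 = 7489**2 = 56085121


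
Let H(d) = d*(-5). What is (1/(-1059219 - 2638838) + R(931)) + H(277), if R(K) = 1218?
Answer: -617575520/3698057 ≈ -167.00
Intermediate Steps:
H(d) = -5*d
(1/(-1059219 - 2638838) + R(931)) + H(277) = (1/(-1059219 - 2638838) + 1218) - 5*277 = (1/(-3698057) + 1218) - 1385 = (-1/3698057 + 1218) - 1385 = 4504233425/3698057 - 1385 = -617575520/3698057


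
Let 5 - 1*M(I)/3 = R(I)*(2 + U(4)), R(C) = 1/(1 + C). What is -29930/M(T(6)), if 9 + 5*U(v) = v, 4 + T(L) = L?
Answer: -14965/7 ≈ -2137.9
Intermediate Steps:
T(L) = -4 + L
U(v) = -9/5 + v/5
M(I) = 15 - 3/(1 + I) (M(I) = 15 - 3*(2 + (-9/5 + (1/5)*4))/(1 + I) = 15 - 3*(2 + (-9/5 + 4/5))/(1 + I) = 15 - 3*(2 - 1)/(1 + I) = 15 - 3/(1 + I))
-29930/M(T(6)) = -29930*(1 + (-4 + 6))/(3*(4 + 5*(-4 + 6))) = -29930*(1 + 2)/(3*(4 + 5*2)) = -29930/(4 + 10) = -29930/(3*(1/3)*14) = -29930/14 = -29930*1/14 = -14965/7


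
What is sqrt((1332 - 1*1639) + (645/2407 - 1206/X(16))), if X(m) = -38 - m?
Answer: I*sqrt(14829356103)/7221 ≈ 16.864*I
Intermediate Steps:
sqrt((1332 - 1*1639) + (645/2407 - 1206/X(16))) = sqrt((1332 - 1*1639) + (645/2407 - 1206/(-38 - 1*16))) = sqrt((1332 - 1639) + (645*(1/2407) - 1206/(-38 - 16))) = sqrt(-307 + (645/2407 - 1206/(-54))) = sqrt(-307 + (645/2407 - 1206*(-1/54))) = sqrt(-307 + (645/2407 + 67/3)) = sqrt(-307 + 163204/7221) = sqrt(-2053643/7221) = I*sqrt(14829356103)/7221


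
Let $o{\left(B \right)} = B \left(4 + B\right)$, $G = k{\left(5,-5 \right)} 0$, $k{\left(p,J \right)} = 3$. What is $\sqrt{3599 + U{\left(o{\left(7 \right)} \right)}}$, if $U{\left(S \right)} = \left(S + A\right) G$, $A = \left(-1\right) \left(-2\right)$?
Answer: $\sqrt{3599} \approx 59.992$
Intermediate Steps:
$A = 2$
$G = 0$ ($G = 3 \cdot 0 = 0$)
$U{\left(S \right)} = 0$ ($U{\left(S \right)} = \left(S + 2\right) 0 = \left(2 + S\right) 0 = 0$)
$\sqrt{3599 + U{\left(o{\left(7 \right)} \right)}} = \sqrt{3599 + 0} = \sqrt{3599}$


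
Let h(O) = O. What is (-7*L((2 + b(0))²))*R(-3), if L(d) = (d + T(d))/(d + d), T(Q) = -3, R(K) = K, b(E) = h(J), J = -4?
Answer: 21/8 ≈ 2.6250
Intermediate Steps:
b(E) = -4
L(d) = (-3 + d)/(2*d) (L(d) = (d - 3)/(d + d) = (-3 + d)/((2*d)) = (-3 + d)*(1/(2*d)) = (-3 + d)/(2*d))
(-7*L((2 + b(0))²))*R(-3) = -7*(-3 + (2 - 4)²)/(2*((2 - 4)²))*(-3) = -7*(-3 + (-2)²)/(2*((-2)²))*(-3) = -7*(-3 + 4)/(2*4)*(-3) = -7/(2*4)*(-3) = -7*⅛*(-3) = -7/8*(-3) = 21/8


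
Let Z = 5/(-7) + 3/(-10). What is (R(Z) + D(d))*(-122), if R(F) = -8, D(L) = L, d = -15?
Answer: 2806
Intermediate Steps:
Z = -71/70 (Z = 5*(-⅐) + 3*(-⅒) = -5/7 - 3/10 = -71/70 ≈ -1.0143)
(R(Z) + D(d))*(-122) = (-8 - 15)*(-122) = -23*(-122) = 2806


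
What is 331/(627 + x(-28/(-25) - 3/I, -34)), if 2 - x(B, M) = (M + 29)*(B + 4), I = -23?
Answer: 38065/75354 ≈ 0.50515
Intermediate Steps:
x(B, M) = 2 - (4 + B)*(29 + M) (x(B, M) = 2 - (M + 29)*(B + 4) = 2 - (29 + M)*(4 + B) = 2 - (4 + B)*(29 + M))
331/(627 + x(-28/(-25) - 3/I, -34)) = 331/(627 + (-114 - 29*(-28/(-25) - 3/(-23)) - 4*(-34) - 1*(-28/(-25) - 3/(-23))*(-34))) = 331/(627 + (-114 - 29*(-28*(-1/25) - 3*(-1/23)) + 136 - 1*(-28*(-1/25) - 3*(-1/23))*(-34))) = 331/(627 + (-114 - 29*(28/25 + 3/23) + 136 - 1*(28/25 + 3/23)*(-34))) = 331/(627 + (-114 - 29*719/575 + 136 - 1*719/575*(-34))) = 331/(627 + (-114 - 20851/575 + 136 + 24446/575)) = 331/(627 + 3249/115) = 331/(75354/115) = (115/75354)*331 = 38065/75354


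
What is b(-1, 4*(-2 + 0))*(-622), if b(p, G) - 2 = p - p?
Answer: -1244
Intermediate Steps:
b(p, G) = 2 (b(p, G) = 2 + (p - p) = 2 + 0 = 2)
b(-1, 4*(-2 + 0))*(-622) = 2*(-622) = -1244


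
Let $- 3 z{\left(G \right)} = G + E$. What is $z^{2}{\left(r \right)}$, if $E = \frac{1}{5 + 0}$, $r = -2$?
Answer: $\frac{9}{25} \approx 0.36$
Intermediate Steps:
$E = \frac{1}{5} \approx 0.2$
$z{\left(G \right)} = - \frac{1}{15} - \frac{G}{3}$ ($z{\left(G \right)} = - \frac{G + \frac{1}{5}}{3} = - \frac{\frac{1}{5} + G}{3} = - \frac{1}{15} - \frac{G}{3}$)
$z^{2}{\left(r \right)} = \left(- \frac{1}{15} - - \frac{2}{3}\right)^{2} = \left(- \frac{1}{15} + \frac{2}{3}\right)^{2} = \left(\frac{3}{5}\right)^{2} = \frac{9}{25}$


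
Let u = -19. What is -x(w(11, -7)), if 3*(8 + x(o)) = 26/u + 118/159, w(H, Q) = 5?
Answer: 74396/9063 ≈ 8.2088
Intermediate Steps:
x(o) = -74396/9063 (x(o) = -8 + (26/(-19) + 118/159)/3 = -8 + (26*(-1/19) + 118*(1/159))/3 = -8 + (-26/19 + 118/159)/3 = -8 + (⅓)*(-1892/3021) = -8 - 1892/9063 = -74396/9063)
-x(w(11, -7)) = -1*(-74396/9063) = 74396/9063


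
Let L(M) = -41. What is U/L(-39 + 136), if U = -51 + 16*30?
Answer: -429/41 ≈ -10.463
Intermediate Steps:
U = 429 (U = -51 + 480 = 429)
U/L(-39 + 136) = 429/(-41) = 429*(-1/41) = -429/41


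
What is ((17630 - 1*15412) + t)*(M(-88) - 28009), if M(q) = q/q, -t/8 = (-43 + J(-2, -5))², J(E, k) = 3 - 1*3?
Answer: 352172592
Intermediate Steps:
J(E, k) = 0 (J(E, k) = 3 - 3 = 0)
t = -14792 (t = -8*(-43 + 0)² = -8*(-43)² = -8*1849 = -14792)
M(q) = 1
((17630 - 1*15412) + t)*(M(-88) - 28009) = ((17630 - 1*15412) - 14792)*(1 - 28009) = ((17630 - 15412) - 14792)*(-28008) = (2218 - 14792)*(-28008) = -12574*(-28008) = 352172592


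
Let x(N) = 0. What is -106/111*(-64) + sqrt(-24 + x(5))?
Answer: 6784/111 + 2*I*sqrt(6) ≈ 61.117 + 4.899*I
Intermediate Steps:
-106/111*(-64) + sqrt(-24 + x(5)) = -106/111*(-64) + sqrt(-24 + 0) = -106*1/111*(-64) + sqrt(-24) = -106/111*(-64) + 2*I*sqrt(6) = 6784/111 + 2*I*sqrt(6)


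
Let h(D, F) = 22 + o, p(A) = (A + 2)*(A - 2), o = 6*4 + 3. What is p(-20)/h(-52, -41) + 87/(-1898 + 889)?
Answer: 395301/49441 ≈ 7.9954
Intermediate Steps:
o = 27 (o = 24 + 3 = 27)
p(A) = (-2 + A)*(2 + A) (p(A) = (2 + A)*(-2 + A) = (-2 + A)*(2 + A))
h(D, F) = 49 (h(D, F) = 22 + 27 = 49)
p(-20)/h(-52, -41) + 87/(-1898 + 889) = (-4 + (-20)**2)/49 + 87/(-1898 + 889) = (-4 + 400)*(1/49) + 87/(-1009) = 396*(1/49) + 87*(-1/1009) = 396/49 - 87/1009 = 395301/49441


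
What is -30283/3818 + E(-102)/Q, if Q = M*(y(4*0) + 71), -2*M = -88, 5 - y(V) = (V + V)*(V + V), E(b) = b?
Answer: -25413947/3191848 ≈ -7.9621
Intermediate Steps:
y(V) = 5 - 4*V² (y(V) = 5 - (V + V)*(V + V) = 5 - 2*V*2*V = 5 - 4*V²)
M = 44 (M = -½*(-88) = 44)
Q = 3344 (Q = 44*((5 - 4*(4*0)²) + 71) = 44*((5 - 4*0²) + 71) = 44*((5 - 4*0) + 71) = 44*((5 + 0) + 71) = 44*(5 + 71) = 44*76 = 3344)
-30283/3818 + E(-102)/Q = -30283/3818 - 102/3344 = -30283*1/3818 - 102*1/3344 = -30283/3818 - 51/1672 = -25413947/3191848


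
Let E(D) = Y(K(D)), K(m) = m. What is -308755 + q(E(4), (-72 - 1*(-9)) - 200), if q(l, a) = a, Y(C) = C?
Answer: -309018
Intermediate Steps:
E(D) = D
-308755 + q(E(4), (-72 - 1*(-9)) - 200) = -308755 + ((-72 - 1*(-9)) - 200) = -308755 + ((-72 + 9) - 200) = -308755 + (-63 - 200) = -308755 - 263 = -309018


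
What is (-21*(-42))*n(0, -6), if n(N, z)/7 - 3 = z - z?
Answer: 18522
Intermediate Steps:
n(N, z) = 21 (n(N, z) = 21 + 7*(z - z) = 21 + 7*0 = 21 + 0 = 21)
(-21*(-42))*n(0, -6) = -21*(-42)*21 = 882*21 = 18522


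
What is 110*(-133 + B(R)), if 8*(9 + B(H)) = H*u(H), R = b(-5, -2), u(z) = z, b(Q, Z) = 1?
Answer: -62425/4 ≈ -15606.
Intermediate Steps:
R = 1
B(H) = -9 + H**2/8 (B(H) = -9 + (H*H)/8 = -9 + H**2/8)
110*(-133 + B(R)) = 110*(-133 + (-9 + (1/8)*1**2)) = 110*(-133 + (-9 + (1/8)*1)) = 110*(-133 + (-9 + 1/8)) = 110*(-133 - 71/8) = 110*(-1135/8) = -62425/4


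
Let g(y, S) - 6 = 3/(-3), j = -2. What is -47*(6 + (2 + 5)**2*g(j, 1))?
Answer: -11797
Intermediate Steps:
g(y, S) = 5 (g(y, S) = 6 + 3/(-3) = 6 + 3*(-1/3) = 6 - 1 = 5)
-47*(6 + (2 + 5)**2*g(j, 1)) = -47*(6 + (2 + 5)**2*5) = -47*(6 + 7**2*5) = -47*(6 + 49*5) = -47*(6 + 245) = -47*251 = -11797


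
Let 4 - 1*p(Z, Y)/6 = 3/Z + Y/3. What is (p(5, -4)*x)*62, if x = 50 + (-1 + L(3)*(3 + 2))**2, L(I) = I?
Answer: 2165784/5 ≈ 4.3316e+5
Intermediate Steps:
p(Z, Y) = 24 - 18/Z - 2*Y (p(Z, Y) = 24 - 6*(3/Z + Y/3) = 24 + (-18/Z - 2*Y) = 24 - 18/Z - 2*Y)
x = 246 (x = 50 + (-1 + 3*(3 + 2))**2 = 50 + (-1 + 3*5)**2 = 50 + (-1 + 15)**2 = 50 + 14**2 = 50 + 196 = 246)
(p(5, -4)*x)*62 = ((24 - 18/5 - 2*(-4))*246)*62 = ((24 - 18*1/5 + 8)*246)*62 = ((24 - 18/5 + 8)*246)*62 = ((142/5)*246)*62 = (34932/5)*62 = 2165784/5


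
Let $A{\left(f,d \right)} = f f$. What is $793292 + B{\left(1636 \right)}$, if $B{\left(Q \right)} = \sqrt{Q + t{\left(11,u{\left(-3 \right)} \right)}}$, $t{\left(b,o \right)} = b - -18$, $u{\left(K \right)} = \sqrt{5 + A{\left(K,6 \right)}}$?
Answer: $793292 + 3 \sqrt{185} \approx 7.9333 \cdot 10^{5}$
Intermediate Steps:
$A{\left(f,d \right)} = f^{2}$
$u{\left(K \right)} = \sqrt{5 + K^{2}}$
$t{\left(b,o \right)} = 18 + b$ ($t{\left(b,o \right)} = b + 18 = 18 + b$)
$B{\left(Q \right)} = \sqrt{29 + Q}$ ($B{\left(Q \right)} = \sqrt{Q + \left(18 + 11\right)} = \sqrt{Q + 29} = \sqrt{29 + Q}$)
$793292 + B{\left(1636 \right)} = 793292 + \sqrt{29 + 1636} = 793292 + \sqrt{1665} = 793292 + 3 \sqrt{185}$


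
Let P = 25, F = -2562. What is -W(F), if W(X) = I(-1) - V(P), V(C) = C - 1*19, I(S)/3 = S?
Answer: 9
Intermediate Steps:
I(S) = 3*S
V(C) = -19 + C (V(C) = C - 19 = -19 + C)
W(X) = -9 (W(X) = 3*(-1) - (-19 + 25) = -3 - 1*6 = -3 - 6 = -9)
-W(F) = -1*(-9) = 9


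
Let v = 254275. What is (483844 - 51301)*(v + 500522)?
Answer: 326482158771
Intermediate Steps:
(483844 - 51301)*(v + 500522) = (483844 - 51301)*(254275 + 500522) = 432543*754797 = 326482158771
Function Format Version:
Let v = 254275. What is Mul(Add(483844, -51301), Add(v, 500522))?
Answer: 326482158771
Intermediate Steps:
Mul(Add(483844, -51301), Add(v, 500522)) = Mul(Add(483844, -51301), Add(254275, 500522)) = Mul(432543, 754797) = 326482158771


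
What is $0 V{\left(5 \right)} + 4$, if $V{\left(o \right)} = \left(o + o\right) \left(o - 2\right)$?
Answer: $4$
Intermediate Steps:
$V{\left(o \right)} = 2 o \left(-2 + o\right)$
$0 V{\left(5 \right)} + 4 = 0 \cdot 2 \cdot 5 \left(-2 + 5\right) + 4 = 0 \cdot 2 \cdot 5 \cdot 3 + 4 = 0 \cdot 30 + 4 = 0 + 4 = 4$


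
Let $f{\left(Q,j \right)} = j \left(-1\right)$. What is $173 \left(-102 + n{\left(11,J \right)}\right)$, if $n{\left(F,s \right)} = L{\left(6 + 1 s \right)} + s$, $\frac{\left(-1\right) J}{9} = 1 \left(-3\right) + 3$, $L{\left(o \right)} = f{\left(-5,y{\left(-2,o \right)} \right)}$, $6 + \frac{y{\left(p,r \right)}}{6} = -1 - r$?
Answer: $-4152$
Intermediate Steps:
$y{\left(p,r \right)} = -42 - 6 r$ ($y{\left(p,r \right)} = -36 + 6 \left(-1 - r\right) = -36 - \left(6 + 6 r\right) = -42 - 6 r$)
$f{\left(Q,j \right)} = - j$
$L{\left(o \right)} = 42 + 6 o$ ($L{\left(o \right)} = - (-42 - 6 o) = 42 + 6 o$)
$J = 0$ ($J = - 9 \left(1 \left(-3\right) + 3\right) = - 9 \left(-3 + 3\right) = \left(-9\right) 0 = 0$)
$n{\left(F,s \right)} = 78 + 7 s$ ($n{\left(F,s \right)} = \left(42 + 6 \left(6 + 1 s\right)\right) + s = \left(42 + 6 \left(6 + s\right)\right) + s = \left(42 + \left(36 + 6 s\right)\right) + s = \left(78 + 6 s\right) + s = 78 + 7 s$)
$173 \left(-102 + n{\left(11,J \right)}\right) = 173 \left(-102 + \left(78 + 7 \cdot 0\right)\right) = 173 \left(-102 + \left(78 + 0\right)\right) = 173 \left(-102 + 78\right) = 173 \left(-24\right) = -4152$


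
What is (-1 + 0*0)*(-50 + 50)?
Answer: 0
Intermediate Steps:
(-1 + 0*0)*(-50 + 50) = (-1 + 0)*0 = -1*0 = 0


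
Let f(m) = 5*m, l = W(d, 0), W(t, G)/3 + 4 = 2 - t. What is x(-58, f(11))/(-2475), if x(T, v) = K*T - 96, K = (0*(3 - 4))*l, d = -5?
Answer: 32/825 ≈ 0.038788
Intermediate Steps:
W(t, G) = -6 - 3*t (W(t, G) = -12 + 3*(2 - t) = -12 + (6 - 3*t) = -6 - 3*t)
l = 9 (l = -6 - 3*(-5) = -6 + 15 = 9)
K = 0 (K = (0*(3 - 4))*9 = (0*(-1))*9 = 0*9 = 0)
x(T, v) = -96 (x(T, v) = 0*T - 96 = 0 - 96 = -96)
x(-58, f(11))/(-2475) = -96/(-2475) = -96*(-1/2475) = 32/825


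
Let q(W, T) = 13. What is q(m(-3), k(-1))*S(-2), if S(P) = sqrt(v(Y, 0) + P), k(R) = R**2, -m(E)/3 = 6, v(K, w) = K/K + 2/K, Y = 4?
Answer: 13*I*sqrt(2)/2 ≈ 9.1924*I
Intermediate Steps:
v(K, w) = 1 + 2/K
m(E) = -18 (m(E) = -3*6 = -18)
S(P) = sqrt(3/2 + P) (S(P) = sqrt((2 + 4)/4 + P) = sqrt((1/4)*6 + P) = sqrt(3/2 + P))
q(m(-3), k(-1))*S(-2) = 13*(sqrt(6 + 4*(-2))/2) = 13*(sqrt(6 - 8)/2) = 13*(sqrt(-2)/2) = 13*((I*sqrt(2))/2) = 13*(I*sqrt(2)/2) = 13*I*sqrt(2)/2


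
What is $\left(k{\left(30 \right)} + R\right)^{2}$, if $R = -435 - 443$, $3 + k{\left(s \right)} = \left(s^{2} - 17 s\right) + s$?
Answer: $212521$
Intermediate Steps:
$k{\left(s \right)} = -3 + s^{2} - 16 s$ ($k{\left(s \right)} = -3 + \left(\left(s^{2} - 17 s\right) + s\right) = -3 + \left(s^{2} - 16 s\right) = -3 + s^{2} - 16 s$)
$R = -878$ ($R = -435 - 443 = -878$)
$\left(k{\left(30 \right)} + R\right)^{2} = \left(\left(-3 + 30^{2} - 480\right) - 878\right)^{2} = \left(\left(-3 + 900 - 480\right) - 878\right)^{2} = \left(417 - 878\right)^{2} = \left(-461\right)^{2} = 212521$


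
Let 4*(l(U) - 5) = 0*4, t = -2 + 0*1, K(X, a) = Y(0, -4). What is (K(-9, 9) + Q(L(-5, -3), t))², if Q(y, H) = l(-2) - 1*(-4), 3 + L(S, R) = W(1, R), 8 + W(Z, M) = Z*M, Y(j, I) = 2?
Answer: 121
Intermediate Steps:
K(X, a) = 2
t = -2 (t = -2 + 0 = -2)
l(U) = 5 (l(U) = 5 + (0*4)/4 = 5 + (¼)*0 = 5 + 0 = 5)
W(Z, M) = -8 + M*Z (W(Z, M) = -8 + Z*M = -8 + M*Z)
L(S, R) = -11 + R (L(S, R) = -3 + (-8 + R*1) = -3 + (-8 + R) = -11 + R)
Q(y, H) = 9 (Q(y, H) = 5 - 1*(-4) = 5 + 4 = 9)
(K(-9, 9) + Q(L(-5, -3), t))² = (2 + 9)² = 11² = 121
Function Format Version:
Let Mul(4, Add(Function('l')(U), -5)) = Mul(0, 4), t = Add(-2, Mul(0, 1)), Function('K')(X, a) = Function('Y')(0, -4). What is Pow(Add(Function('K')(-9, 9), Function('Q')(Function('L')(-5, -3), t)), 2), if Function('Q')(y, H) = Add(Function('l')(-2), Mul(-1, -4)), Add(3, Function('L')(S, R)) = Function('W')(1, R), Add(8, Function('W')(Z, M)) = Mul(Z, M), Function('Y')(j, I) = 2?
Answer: 121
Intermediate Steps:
Function('K')(X, a) = 2
t = -2 (t = Add(-2, 0) = -2)
Function('l')(U) = 5 (Function('l')(U) = Add(5, Mul(Rational(1, 4), Mul(0, 4))) = Add(5, Mul(Rational(1, 4), 0)) = Add(5, 0) = 5)
Function('W')(Z, M) = Add(-8, Mul(M, Z)) (Function('W')(Z, M) = Add(-8, Mul(Z, M)) = Add(-8, Mul(M, Z)))
Function('L')(S, R) = Add(-11, R) (Function('L')(S, R) = Add(-3, Add(-8, Mul(R, 1))) = Add(-3, Add(-8, R)) = Add(-11, R))
Function('Q')(y, H) = 9 (Function('Q')(y, H) = Add(5, Mul(-1, -4)) = Add(5, 4) = 9)
Pow(Add(Function('K')(-9, 9), Function('Q')(Function('L')(-5, -3), t)), 2) = Pow(Add(2, 9), 2) = Pow(11, 2) = 121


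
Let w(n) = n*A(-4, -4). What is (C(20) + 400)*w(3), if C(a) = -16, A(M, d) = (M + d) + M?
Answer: -13824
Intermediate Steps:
A(M, d) = d + 2*M
w(n) = -12*n (w(n) = n*(-4 + 2*(-4)) = n*(-4 - 8) = n*(-12) = -12*n)
(C(20) + 400)*w(3) = (-16 + 400)*(-12*3) = 384*(-36) = -13824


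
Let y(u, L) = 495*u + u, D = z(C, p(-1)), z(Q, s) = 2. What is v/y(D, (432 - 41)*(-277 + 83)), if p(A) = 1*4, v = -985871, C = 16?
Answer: -985871/992 ≈ -993.82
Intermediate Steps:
p(A) = 4
D = 2
y(u, L) = 496*u
v/y(D, (432 - 41)*(-277 + 83)) = -985871/(496*2) = -985871/992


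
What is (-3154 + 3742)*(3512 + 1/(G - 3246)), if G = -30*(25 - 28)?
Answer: 543109679/263 ≈ 2.0651e+6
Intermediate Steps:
G = 90 (G = -30*(-3) = 90)
(-3154 + 3742)*(3512 + 1/(G - 3246)) = (-3154 + 3742)*(3512 + 1/(90 - 3246)) = 588*(3512 + 1/(-3156)) = 588*(3512 - 1/3156) = 588*(11083871/3156) = 543109679/263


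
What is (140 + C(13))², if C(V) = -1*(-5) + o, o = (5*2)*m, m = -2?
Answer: 15625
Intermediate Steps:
o = -20 (o = (5*2)*(-2) = 10*(-2) = -20)
C(V) = -15 (C(V) = -1*(-5) - 20 = 5 - 20 = -15)
(140 + C(13))² = (140 - 15)² = 125² = 15625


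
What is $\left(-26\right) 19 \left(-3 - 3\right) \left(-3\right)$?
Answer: $-8892$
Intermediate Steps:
$\left(-26\right) 19 \left(-3 - 3\right) \left(-3\right) = - 494 \left(\left(-6\right) \left(-3\right)\right) = \left(-494\right) 18 = -8892$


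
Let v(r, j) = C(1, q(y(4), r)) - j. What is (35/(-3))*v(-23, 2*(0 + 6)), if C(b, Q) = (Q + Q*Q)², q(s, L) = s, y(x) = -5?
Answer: -13580/3 ≈ -4526.7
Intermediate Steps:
C(b, Q) = (Q + Q²)²
v(r, j) = 400 - j (v(r, j) = (-5)²*(1 - 5)² - j = 25*(-4)² - j = 25*16 - j = 400 - j)
(35/(-3))*v(-23, 2*(0 + 6)) = (35/(-3))*(400 - 2*(0 + 6)) = (35*(-⅓))*(400 - 2*6) = -35*(400 - 1*12)/3 = -35*(400 - 12)/3 = -35/3*388 = -13580/3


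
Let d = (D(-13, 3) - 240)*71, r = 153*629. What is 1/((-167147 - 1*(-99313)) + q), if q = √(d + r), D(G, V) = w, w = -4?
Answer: -67834/4601372643 - √78913/4601372643 ≈ -1.4803e-5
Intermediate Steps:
D(G, V) = -4
r = 96237
d = -17324 (d = (-4 - 240)*71 = -244*71 = -17324)
q = √78913 (q = √(-17324 + 96237) = √78913 ≈ 280.91)
1/((-167147 - 1*(-99313)) + q) = 1/((-167147 - 1*(-99313)) + √78913) = 1/((-167147 + 99313) + √78913) = 1/(-67834 + √78913)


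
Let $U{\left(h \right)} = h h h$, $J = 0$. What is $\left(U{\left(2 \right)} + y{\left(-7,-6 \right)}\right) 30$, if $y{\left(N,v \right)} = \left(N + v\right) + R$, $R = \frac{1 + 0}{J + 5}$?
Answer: $-144$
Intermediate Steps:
$R = \frac{1}{5}$ ($R = \frac{1 + 0}{0 + 5} = 1 \cdot \frac{1}{5} = \frac{1}{5} \approx 0.2$)
$U{\left(h \right)} = h^{3}$ ($U{\left(h \right)} = h^{2} h = h^{3}$)
$y{\left(N,v \right)} = \frac{1}{5} + N + v$ ($y{\left(N,v \right)} = \left(N + v\right) + \frac{1}{5} = \frac{1}{5} + N + v$)
$\left(U{\left(2 \right)} + y{\left(-7,-6 \right)}\right) 30 = \left(2^{3} - \frac{64}{5}\right) 30 = \left(8 - \frac{64}{5}\right) 30 = \left(- \frac{24}{5}\right) 30 = -144$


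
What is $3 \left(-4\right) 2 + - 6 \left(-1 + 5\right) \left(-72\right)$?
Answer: $1704$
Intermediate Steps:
$3 \left(-4\right) 2 + - 6 \left(-1 + 5\right) \left(-72\right) = \left(-12\right) 2 + \left(-6\right) 4 \left(-72\right) = -24 - -1728 = -24 + 1728 = 1704$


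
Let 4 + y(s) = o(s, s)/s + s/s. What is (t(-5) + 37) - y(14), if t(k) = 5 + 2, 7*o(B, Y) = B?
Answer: 328/7 ≈ 46.857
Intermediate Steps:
o(B, Y) = B/7
t(k) = 7
y(s) = -20/7 (y(s) = -4 + ((s/7)/s + s/s) = -4 + (1/7 + 1) = -4 + 8/7 = -20/7)
(t(-5) + 37) - y(14) = (7 + 37) - 1*(-20/7) = 44 + 20/7 = 328/7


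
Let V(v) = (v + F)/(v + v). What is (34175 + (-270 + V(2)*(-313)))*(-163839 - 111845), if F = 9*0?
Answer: -9303921474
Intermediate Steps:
F = 0
V(v) = 1/2 (V(v) = (v + 0)/(v + v) = v/((2*v)) = v*(1/(2*v)) = 1/2)
(34175 + (-270 + V(2)*(-313)))*(-163839 - 111845) = (34175 + (-270 + (1/2)*(-313)))*(-163839 - 111845) = (34175 + (-270 - 313/2))*(-275684) = (34175 - 853/2)*(-275684) = (67497/2)*(-275684) = -9303921474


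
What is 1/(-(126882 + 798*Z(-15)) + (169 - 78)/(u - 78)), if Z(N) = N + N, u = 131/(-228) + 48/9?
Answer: -16699/1719049206 ≈ -9.7141e-6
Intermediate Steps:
u = 1085/228 (u = 131*(-1/228) + 48*(⅑) = -131/228 + 16/3 = 1085/228 ≈ 4.7588)
Z(N) = 2*N
1/(-(126882 + 798*Z(-15)) + (169 - 78)/(u - 78)) = 1/(-798/(1/(159 + 2*(-15))) + (169 - 78)/(1085/228 - 78)) = 1/(-798/(1/(159 - 30)) + 91/(-16699/228)) = 1/(-798/(1/129) + 91*(-228/16699)) = 1/(-798/1/129 - 20748/16699) = 1/(-798*129 - 20748/16699) = 1/(-102942 - 20748/16699) = 1/(-1719049206/16699) = -16699/1719049206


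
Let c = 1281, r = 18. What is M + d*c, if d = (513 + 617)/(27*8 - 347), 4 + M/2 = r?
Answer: -1443862/131 ≈ -11022.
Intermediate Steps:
M = 28 (M = -8 + 2*18 = -8 + 36 = 28)
d = -1130/131 (d = 1130/(216 - 347) = 1130/(-131) = 1130*(-1/131) = -1130/131 ≈ -8.6259)
M + d*c = 28 - 1130/131*1281 = 28 - 1447530/131 = -1443862/131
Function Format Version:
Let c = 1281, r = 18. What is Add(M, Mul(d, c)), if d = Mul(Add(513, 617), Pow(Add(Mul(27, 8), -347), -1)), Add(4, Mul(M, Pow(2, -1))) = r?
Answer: Rational(-1443862, 131) ≈ -11022.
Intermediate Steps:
M = 28 (M = Add(-8, Mul(2, 18)) = Add(-8, 36) = 28)
d = Rational(-1130, 131) (d = Mul(1130, Pow(Add(216, -347), -1)) = Mul(1130, Pow(-131, -1)) = Mul(1130, Rational(-1, 131)) = Rational(-1130, 131) ≈ -8.6259)
Add(M, Mul(d, c)) = Add(28, Mul(Rational(-1130, 131), 1281)) = Add(28, Rational(-1447530, 131)) = Rational(-1443862, 131)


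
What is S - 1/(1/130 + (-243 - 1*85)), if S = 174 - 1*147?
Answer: 1151383/42639 ≈ 27.003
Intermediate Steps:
S = 27 (S = 174 - 147 = 27)
S - 1/(1/130 + (-243 - 1*85)) = 27 - 1/(1/130 + (-243 - 1*85)) = 27 - 1/(1/130 + (-243 - 85)) = 27 - 1/(1/130 - 328) = 27 - 1/(-42639/130) = 27 - 1*(-130/42639) = 27 + 130/42639 = 1151383/42639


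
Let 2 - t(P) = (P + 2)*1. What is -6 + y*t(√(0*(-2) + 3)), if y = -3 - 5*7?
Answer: -6 + 38*√3 ≈ 59.818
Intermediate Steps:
y = -38 (y = -3 - 35 = -38)
t(P) = -P (t(P) = 2 - (P + 2) = 2 - (2 + P) = 2 + (-2 - P) = -P)
-6 + y*t(√(0*(-2) + 3)) = -6 - (-38)*√(0*(-2) + 3) = -6 - (-38)*√(0 + 3) = -6 - (-38)*√3 = -6 + 38*√3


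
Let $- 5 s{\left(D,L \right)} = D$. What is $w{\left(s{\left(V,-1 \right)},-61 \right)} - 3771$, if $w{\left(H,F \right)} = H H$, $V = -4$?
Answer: $- \frac{94259}{25} \approx -3770.4$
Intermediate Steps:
$s{\left(D,L \right)} = - \frac{D}{5}$
$w{\left(H,F \right)} = H^{2}$
$w{\left(s{\left(V,-1 \right)},-61 \right)} - 3771 = \left(\left(- \frac{1}{5}\right) \left(-4\right)\right)^{2} - 3771 = \left(\frac{4}{5}\right)^{2} - 3771 = \frac{16}{25} - 3771 = - \frac{94259}{25}$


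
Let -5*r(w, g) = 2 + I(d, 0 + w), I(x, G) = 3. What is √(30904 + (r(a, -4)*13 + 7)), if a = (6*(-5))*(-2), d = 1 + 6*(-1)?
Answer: √30898 ≈ 175.78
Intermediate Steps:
d = -5 (d = 1 - 6 = -5)
a = 60 (a = -30*(-2) = 60)
r(w, g) = -1 (r(w, g) = -(2 + 3)/5 = -⅕*5 = -1)
√(30904 + (r(a, -4)*13 + 7)) = √(30904 + (-1*13 + 7)) = √(30904 + (-13 + 7)) = √(30904 - 6) = √30898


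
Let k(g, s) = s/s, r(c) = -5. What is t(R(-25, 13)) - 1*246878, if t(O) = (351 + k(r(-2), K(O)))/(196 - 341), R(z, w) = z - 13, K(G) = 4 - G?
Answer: -35797662/145 ≈ -2.4688e+5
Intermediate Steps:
R(z, w) = -13 + z
k(g, s) = 1
t(O) = -352/145 (t(O) = (351 + 1)/(196 - 341) = 352/(-145) = 352*(-1/145) = -352/145)
t(R(-25, 13)) - 1*246878 = -352/145 - 1*246878 = -352/145 - 246878 = -35797662/145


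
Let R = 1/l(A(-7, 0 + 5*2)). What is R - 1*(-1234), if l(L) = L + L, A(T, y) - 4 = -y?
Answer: 14807/12 ≈ 1233.9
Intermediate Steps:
A(T, y) = 4 - y
l(L) = 2*L
R = -1/12 (R = 1/(2*(4 - (0 + 5*2))) = 1/(2*(4 - (0 + 10))) = 1/(2*(4 - 1*10)) = 1/(2*(4 - 10)) = 1/(2*(-6)) = 1/(-12) = -1/12 ≈ -0.083333)
R - 1*(-1234) = -1/12 - 1*(-1234) = -1/12 + 1234 = 14807/12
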